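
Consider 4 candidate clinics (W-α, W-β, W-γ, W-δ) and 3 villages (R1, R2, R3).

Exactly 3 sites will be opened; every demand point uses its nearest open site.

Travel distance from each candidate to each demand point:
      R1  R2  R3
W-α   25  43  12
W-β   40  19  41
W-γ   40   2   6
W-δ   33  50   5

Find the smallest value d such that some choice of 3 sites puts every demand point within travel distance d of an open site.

25

Open {W-α, W-β, W-γ}.
  Farthest demand point is R1 at travel distance 25 (to W-α); all others are ≤ 25.
With {W-α, W-β, W-δ} the worst case is 25.
With {W-α, W-γ, W-δ} the worst case is 25.
No size-3 selection achieves below 25.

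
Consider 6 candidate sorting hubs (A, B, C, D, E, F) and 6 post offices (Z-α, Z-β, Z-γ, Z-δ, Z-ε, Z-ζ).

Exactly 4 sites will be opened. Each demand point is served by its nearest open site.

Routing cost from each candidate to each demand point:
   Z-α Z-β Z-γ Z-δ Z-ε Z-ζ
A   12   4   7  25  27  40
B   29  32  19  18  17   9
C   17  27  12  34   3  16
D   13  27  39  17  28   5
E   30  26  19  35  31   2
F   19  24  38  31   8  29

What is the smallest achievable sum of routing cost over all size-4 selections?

45

Open {A, C, D, E}.
  Z-α→A 12, Z-β→A 4, Z-γ→A 7, Z-δ→D 17, Z-ε→C 3, Z-ζ→E 2  ⇒ total 45.
Compare {A, B, C, E}: total 46.
Compare {A, B, C, D}: total 48.
No size-4 selection does better; minimum is 45.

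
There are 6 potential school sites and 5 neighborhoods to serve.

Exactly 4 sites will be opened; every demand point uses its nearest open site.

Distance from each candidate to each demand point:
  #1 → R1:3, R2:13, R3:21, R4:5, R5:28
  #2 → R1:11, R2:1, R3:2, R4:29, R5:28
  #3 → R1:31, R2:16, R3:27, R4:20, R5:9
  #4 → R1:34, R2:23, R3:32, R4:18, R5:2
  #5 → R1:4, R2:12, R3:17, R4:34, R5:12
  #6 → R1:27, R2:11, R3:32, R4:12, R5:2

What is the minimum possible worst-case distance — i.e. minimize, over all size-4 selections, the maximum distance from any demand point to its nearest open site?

Open {#1, #2, #3, #4}.
  Farthest demand point is R4 at distance 5 (to #1); all others are ≤ 5.
With {#1, #2, #3, #6} the worst case is 5.
With {#1, #2, #4, #5} the worst case is 5.
No size-4 selection achieves below 5.

5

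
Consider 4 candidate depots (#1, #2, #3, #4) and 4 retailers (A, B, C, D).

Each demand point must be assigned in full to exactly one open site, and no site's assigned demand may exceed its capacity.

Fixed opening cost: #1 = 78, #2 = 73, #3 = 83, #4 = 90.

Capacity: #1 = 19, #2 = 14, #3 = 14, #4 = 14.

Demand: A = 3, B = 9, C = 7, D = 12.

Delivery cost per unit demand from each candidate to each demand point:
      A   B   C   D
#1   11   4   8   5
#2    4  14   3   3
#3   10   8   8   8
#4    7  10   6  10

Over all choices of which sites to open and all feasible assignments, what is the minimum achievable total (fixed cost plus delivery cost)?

312

Open {#1, #2}; cheapest assignment that respects the capacities:
  #1 (cap 19, load 19): A, B, C — cost 3×11 + 9×4 + 7×8 = 125
  #2 (cap 14, load 12): D — cost 12×3 = 36
  Shipping 161, fixed 151 → total 312.
  Any other capacity-feasible assignment to {#1, #2} ships for at least 161.
Compare {#1, #2, #4}: its best feasible assignment gives total 376.
Compare {#1, #3}: its best feasible assignment gives total 379.
Every other set of open sites that can feasibly serve all demand totals ≥ 376 even under its best assignment. Minimum: 312.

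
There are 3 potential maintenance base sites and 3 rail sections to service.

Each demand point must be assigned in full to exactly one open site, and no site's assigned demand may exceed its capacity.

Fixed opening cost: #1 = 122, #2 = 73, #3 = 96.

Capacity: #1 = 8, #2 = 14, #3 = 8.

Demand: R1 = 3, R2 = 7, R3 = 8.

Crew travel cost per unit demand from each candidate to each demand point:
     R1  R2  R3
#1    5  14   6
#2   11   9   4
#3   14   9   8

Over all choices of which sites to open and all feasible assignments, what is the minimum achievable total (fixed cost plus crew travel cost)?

Open {#2, #3}; cheapest assignment that respects the capacities:
  #2 (cap 14, load 11): R1, R3 — cost 3×11 + 8×4 = 65
  #3 (cap 8, load 7): R2 — cost 7×9 = 63
  Shipping 128, fixed 169 → total 297.
  Any other capacity-feasible assignment to {#2, #3} ships for at least 128.
Compare {#1, #2}: its best feasible assignment gives total 339.
Compare {#1, #2, #3}: its best feasible assignment gives total 401.
Every other set of open sites that can feasibly serve all demand totals ≥ 339 even under its best assignment. Minimum: 297.

297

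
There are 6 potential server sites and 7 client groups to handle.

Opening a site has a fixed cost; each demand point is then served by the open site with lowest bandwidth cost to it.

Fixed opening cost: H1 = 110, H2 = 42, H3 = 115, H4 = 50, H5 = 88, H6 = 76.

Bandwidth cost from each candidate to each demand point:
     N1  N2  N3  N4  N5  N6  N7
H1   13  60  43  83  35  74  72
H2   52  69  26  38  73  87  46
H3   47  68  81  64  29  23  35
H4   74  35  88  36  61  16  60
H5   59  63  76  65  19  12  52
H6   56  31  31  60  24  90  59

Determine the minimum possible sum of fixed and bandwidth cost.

364

Open {H2, H4}: assign each demand point to its cheapest open site.
  N1→H2 52, N2→H4 35, N3→H2 26, N4→H4 36, N5→H4 61, N6→H4 16, N7→H2 46
  bandwidth cost 272, fixed 92 → total 364.
Compare {H4, H6}: bandwidth cost 253 + fixed 126 = 379.
Compare {H2, H5}: bandwidth cost 256 + fixed 130 = 386.
Compare {H1, H4}: bandwidth cost 238 + fixed 160 = 398.
All other subsets cost ≥ 379. Minimum total cost: 364.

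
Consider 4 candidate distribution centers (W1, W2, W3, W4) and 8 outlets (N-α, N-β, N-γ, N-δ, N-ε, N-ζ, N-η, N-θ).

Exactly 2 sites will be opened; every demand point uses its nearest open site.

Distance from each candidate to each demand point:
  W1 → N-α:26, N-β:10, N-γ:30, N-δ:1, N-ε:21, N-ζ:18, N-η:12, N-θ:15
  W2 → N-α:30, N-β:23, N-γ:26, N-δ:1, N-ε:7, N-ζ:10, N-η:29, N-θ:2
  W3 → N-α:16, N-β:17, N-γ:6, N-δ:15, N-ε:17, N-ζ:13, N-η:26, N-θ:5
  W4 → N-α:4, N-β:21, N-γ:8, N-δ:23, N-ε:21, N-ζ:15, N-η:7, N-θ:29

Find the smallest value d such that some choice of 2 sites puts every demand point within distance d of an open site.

17

Open {W1, W3}.
  Farthest demand point is N-ε at distance 17 (to W3); all others are ≤ 17.
With {W3, W4} the worst case is 17.
With {W1, W4} the worst case is 21.
No size-2 selection achieves below 17.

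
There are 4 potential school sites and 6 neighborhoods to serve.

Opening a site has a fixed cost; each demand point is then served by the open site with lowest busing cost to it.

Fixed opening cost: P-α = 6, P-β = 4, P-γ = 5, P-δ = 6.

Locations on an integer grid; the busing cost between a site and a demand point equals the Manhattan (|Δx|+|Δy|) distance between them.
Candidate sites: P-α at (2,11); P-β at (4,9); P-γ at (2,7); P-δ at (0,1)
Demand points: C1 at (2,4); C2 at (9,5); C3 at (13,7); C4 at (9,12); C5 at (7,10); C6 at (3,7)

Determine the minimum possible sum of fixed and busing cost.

45

Open {P-β, P-γ}: assign each demand point to its cheapest open site.
  C1→P-γ 3, C2→P-β 9, C3→P-β 11, C4→P-β 8, C5→P-β 4, C6→P-γ 1
  busing cost 36, fixed 9 → total 45.
Compare {P-β}: busing cost 42 + fixed 4 = 46.
Compare {P-γ}: busing cost 44 + fixed 5 = 49.
Compare {P-α, P-γ}: busing cost 38 + fixed 11 = 49.
All other subsets cost ≥ 46. Minimum total cost: 45.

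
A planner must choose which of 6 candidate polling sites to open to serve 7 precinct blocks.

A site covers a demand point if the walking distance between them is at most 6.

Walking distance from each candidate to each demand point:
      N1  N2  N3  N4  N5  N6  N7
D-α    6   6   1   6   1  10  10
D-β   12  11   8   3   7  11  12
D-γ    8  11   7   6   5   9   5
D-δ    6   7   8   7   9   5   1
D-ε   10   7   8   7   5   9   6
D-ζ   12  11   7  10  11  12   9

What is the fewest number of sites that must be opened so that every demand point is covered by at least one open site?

2

Coverage sets (demand points within 6 of each site):
  D-α: {N1, N2, N3, N4, N5}
  D-β: {N4}
  D-γ: {N4, N5, N7}
  D-δ: {N1, N6, N7}
  D-ε: {N5, N7}
  D-ζ: {}
No single site covers all 7 demand points.
But {D-α, D-δ} covers everything, so the minimum is 2.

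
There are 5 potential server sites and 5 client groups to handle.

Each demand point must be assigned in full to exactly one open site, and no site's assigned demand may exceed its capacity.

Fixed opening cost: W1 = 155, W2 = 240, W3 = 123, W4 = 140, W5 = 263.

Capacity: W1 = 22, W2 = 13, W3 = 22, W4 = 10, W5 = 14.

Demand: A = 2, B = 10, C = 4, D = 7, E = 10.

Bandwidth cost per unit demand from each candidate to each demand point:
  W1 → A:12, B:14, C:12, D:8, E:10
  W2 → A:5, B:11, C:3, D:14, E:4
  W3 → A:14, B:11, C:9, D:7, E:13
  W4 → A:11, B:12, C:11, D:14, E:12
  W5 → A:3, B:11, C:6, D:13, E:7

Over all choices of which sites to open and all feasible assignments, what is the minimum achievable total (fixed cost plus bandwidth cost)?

597

Open {W1, W3}; cheapest assignment that respects the capacities:
  W1 (cap 22, load 12): A, E — cost 2×12 + 10×10 = 124
  W3 (cap 22, load 21): B, C, D — cost 10×11 + 4×9 + 7×7 = 195
  Shipping 319, fixed 278 → total 597.
  Any other capacity-feasible assignment to {W1, W3} ships for at least 319.
Compare {W2, W3}: its best feasible assignment gives total 608.
Compare {W3, W5}: its best feasible assignment gives total 657.
Every other set of open sites that can feasibly serve all demand totals ≥ 608 even under its best assignment. Minimum: 597.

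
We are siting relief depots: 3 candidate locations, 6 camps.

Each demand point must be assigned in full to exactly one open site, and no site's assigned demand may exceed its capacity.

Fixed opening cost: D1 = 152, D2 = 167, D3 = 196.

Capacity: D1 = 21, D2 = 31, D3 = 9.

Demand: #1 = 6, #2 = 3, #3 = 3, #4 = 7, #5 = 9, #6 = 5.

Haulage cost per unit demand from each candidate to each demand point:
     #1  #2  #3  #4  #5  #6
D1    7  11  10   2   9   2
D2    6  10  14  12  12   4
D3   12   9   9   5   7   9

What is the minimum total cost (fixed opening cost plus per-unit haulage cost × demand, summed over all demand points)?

530

Open {D1, D2}; cheapest assignment that respects the capacities:
  D1 (cap 21, load 19): #3, #4, #5 — cost 3×10 + 7×2 + 9×9 = 125
  D2 (cap 31, load 14): #1, #2, #6 — cost 6×6 + 3×10 + 5×4 = 86
  Shipping 211, fixed 319 → total 530.
  Any other capacity-feasible assignment to {D1, D2} ships for at least 211.
Compare {D2, D3}: its best feasible assignment gives total 634.
Compare {D1, D2, D3}: its best feasible assignment gives total 698.
Every other set of open sites that can feasibly serve all demand totals ≥ 634 even under its best assignment. Minimum: 530.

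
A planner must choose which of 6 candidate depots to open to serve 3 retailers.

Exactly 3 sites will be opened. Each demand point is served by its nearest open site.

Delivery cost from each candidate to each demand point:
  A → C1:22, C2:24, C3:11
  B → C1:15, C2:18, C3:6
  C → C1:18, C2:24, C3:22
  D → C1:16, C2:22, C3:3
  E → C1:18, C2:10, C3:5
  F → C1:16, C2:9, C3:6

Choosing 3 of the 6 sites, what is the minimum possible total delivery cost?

27

Open {B, D, F}.
  C1→B 15, C2→F 9, C3→D 3  ⇒ total 27.
Compare {A, D, F}: total 28.
Compare {B, D, E}: total 28.
No size-3 selection does better; minimum is 27.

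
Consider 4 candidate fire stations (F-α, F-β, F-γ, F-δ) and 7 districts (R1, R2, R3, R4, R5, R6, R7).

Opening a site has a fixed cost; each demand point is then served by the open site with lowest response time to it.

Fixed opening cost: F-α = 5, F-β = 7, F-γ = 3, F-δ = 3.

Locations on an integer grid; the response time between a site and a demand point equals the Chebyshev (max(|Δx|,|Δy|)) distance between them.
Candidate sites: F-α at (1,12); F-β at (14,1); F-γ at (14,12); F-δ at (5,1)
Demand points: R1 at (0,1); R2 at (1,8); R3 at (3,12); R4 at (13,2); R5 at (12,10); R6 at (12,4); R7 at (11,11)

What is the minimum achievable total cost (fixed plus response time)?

Open {F-α, F-β, F-γ, F-δ}: assign each demand point to its cheapest open site.
  R1→F-δ 5, R2→F-α 4, R3→F-α 2, R4→F-β 1, R5→F-γ 2, R6→F-β 3, R7→F-γ 3
  response time 20, fixed 18 → total 38.
Compare {F-α, F-β, F-γ}: response time 26 + fixed 15 = 41.
Compare {F-α, F-γ, F-δ}: response time 31 + fixed 11 = 42.
Compare {F-β, F-γ, F-δ}: response time 32 + fixed 13 = 45.
All other subsets cost ≥ 41. Minimum total cost: 38.

38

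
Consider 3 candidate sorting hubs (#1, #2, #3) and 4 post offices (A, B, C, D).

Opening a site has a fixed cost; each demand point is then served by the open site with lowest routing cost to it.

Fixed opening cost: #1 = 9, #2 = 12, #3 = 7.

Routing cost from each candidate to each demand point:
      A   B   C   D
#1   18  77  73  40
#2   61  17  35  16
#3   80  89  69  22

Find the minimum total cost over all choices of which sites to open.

Open {#1, #2}: assign each demand point to its cheapest open site.
  A→#1 18, B→#2 17, C→#2 35, D→#2 16
  routing cost 86, fixed 21 → total 107.
Compare {#1, #2, #3}: routing cost 86 + fixed 28 = 114.
Compare {#2}: routing cost 129 + fixed 12 = 141.
Compare {#2, #3}: routing cost 129 + fixed 19 = 148.
All other subsets cost ≥ 114. Minimum total cost: 107.

107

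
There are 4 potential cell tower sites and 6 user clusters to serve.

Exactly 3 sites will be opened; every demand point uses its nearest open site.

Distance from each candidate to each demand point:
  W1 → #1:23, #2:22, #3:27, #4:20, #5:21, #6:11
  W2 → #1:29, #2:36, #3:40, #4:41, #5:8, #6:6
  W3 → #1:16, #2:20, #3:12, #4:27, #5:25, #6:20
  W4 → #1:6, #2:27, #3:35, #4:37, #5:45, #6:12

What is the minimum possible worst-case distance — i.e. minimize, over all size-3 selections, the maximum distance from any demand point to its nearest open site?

Open {W1, W2, W3}.
  Farthest demand point is #2 at distance 20 (to W3); all others are ≤ 20.
With {W1, W3, W4} the worst case is 21.
With {W1, W2, W4} the worst case is 27.
No size-3 selection achieves below 20.

20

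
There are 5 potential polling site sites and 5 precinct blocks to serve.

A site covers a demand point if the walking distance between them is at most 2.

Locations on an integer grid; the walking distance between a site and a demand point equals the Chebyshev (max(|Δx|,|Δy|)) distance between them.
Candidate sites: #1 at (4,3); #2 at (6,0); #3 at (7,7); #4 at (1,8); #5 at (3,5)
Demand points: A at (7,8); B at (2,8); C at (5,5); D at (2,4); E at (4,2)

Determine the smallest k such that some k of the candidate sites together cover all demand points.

3

Coverage sets (demand points within 2 of each site):
  #1: {C, D, E}
  #2: {E}
  #3: {A, C}
  #4: {B}
  #5: {C, D}
No 2 sites suffice: every size-2 union leaves at least one demand point uncovered.
But {#1, #3, #4} covers everything, so the minimum is 3.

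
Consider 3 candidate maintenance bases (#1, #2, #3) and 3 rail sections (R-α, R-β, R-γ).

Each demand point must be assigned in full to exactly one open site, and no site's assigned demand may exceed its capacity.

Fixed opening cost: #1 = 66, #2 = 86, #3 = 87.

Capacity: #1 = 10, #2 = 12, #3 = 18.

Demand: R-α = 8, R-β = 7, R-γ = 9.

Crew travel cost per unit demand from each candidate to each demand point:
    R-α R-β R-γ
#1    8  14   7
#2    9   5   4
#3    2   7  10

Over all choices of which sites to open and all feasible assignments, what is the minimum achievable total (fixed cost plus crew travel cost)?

274

Open {#2, #3}; cheapest assignment that respects the capacities:
  #2 (cap 12, load 9): R-γ — cost 9×4 = 36
  #3 (cap 18, load 15): R-α, R-β — cost 8×2 + 7×7 = 65
  Shipping 101, fixed 173 → total 274.
  Any other capacity-feasible assignment to {#2, #3} ships for at least 101.
Compare {#1, #3}: its best feasible assignment gives total 281.
Compare {#1, #2, #3}: its best feasible assignment gives total 340.
Every other set of open sites that can feasibly serve all demand totals ≥ 281 even under its best assignment. Minimum: 274.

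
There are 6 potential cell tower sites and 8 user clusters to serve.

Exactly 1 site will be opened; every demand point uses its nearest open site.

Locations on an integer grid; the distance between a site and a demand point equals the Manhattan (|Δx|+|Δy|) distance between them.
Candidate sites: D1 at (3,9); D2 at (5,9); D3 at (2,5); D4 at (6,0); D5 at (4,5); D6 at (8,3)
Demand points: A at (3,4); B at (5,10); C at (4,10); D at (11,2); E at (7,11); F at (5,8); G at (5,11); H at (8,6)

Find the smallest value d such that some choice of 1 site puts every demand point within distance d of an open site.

10

Open {D5}.
  Farthest demand point is D at distance 10 (to D5); all others are ≤ 10.
With {D6} the worst case is 11.
With {D3} the worst case is 12.
No size-1 selection achieves below 10.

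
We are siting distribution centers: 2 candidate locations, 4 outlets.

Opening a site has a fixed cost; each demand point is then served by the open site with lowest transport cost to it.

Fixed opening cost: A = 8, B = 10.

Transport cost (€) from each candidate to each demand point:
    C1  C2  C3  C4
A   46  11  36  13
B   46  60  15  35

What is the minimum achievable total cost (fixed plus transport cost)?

103

Open {A, B}: assign each demand point to its cheapest open site.
  C1→A 46, C2→A 11, C3→B 15, C4→A 13
  transport cost 85, fixed 18 → total 103.
Compare {A}: transport cost 106 + fixed 8 = 114.
Compare {B}: transport cost 156 + fixed 10 = 166.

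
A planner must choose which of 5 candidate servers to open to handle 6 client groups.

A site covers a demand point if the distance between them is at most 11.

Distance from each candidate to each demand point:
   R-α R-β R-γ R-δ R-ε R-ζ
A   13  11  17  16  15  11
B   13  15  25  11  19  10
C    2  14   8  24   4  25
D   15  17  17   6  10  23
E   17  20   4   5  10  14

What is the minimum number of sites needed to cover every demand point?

3

Coverage sets (demand points within 11 of each site):
  A: {R-β, R-ζ}
  B: {R-δ, R-ζ}
  C: {R-α, R-γ, R-ε}
  D: {R-δ, R-ε}
  E: {R-γ, R-δ, R-ε}
No 2 sites suffice: every size-2 union leaves at least one demand point uncovered.
But {A, B, C} covers everything, so the minimum is 3.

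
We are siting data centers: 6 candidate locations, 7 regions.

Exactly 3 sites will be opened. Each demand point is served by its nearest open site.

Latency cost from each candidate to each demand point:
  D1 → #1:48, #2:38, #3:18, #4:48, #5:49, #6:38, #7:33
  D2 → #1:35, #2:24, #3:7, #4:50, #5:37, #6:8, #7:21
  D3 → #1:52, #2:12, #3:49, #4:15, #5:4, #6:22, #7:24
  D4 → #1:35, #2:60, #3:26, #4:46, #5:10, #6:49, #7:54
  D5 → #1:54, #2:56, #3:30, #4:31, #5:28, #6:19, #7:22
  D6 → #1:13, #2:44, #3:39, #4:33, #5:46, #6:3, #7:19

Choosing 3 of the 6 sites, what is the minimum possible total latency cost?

73

Open {D2, D3, D6}.
  #1→D6 13, #2→D3 12, #3→D2 7, #4→D3 15, #5→D3 4, #6→D6 3, #7→D6 19  ⇒ total 73.
Compare {D1, D3, D6}: total 84.
Compare {D3, D4, D6}: total 92.
No size-3 selection does better; minimum is 73.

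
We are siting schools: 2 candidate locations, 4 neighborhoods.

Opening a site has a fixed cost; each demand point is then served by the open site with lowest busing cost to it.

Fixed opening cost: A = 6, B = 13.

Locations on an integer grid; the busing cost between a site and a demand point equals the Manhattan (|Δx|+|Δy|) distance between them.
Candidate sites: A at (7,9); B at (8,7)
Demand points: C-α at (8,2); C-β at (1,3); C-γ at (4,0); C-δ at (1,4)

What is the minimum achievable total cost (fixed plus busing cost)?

49

Open {A}: assign each demand point to its cheapest open site.
  C-α→A 8, C-β→A 12, C-γ→A 12, C-δ→A 11
  busing cost 43, fixed 6 → total 49.
Compare {B}: busing cost 37 + fixed 13 = 50.
Compare {A, B}: busing cost 37 + fixed 19 = 56.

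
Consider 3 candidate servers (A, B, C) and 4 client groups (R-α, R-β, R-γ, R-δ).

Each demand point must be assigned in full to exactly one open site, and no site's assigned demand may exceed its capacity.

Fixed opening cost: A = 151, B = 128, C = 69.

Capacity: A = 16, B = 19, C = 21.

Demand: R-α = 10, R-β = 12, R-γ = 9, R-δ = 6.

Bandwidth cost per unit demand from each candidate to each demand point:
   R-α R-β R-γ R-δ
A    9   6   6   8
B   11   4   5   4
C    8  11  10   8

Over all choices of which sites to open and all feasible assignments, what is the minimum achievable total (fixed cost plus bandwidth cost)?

Open {B, C}; cheapest assignment that respects the capacities:
  B (cap 19, load 18): R-β, R-δ — cost 12×4 + 6×4 = 72
  C (cap 21, load 19): R-α, R-γ — cost 10×8 + 9×10 = 170
  Shipping 242, fixed 197 → total 439.
  Any other capacity-feasible assignment to {B, C} ships for at least 242.
Compare {A, B, C}: its best feasible assignment gives total 554.
Compare {A, C}: its best feasible assignment gives total 580.
Every other set of open sites that can feasibly serve all demand totals ≥ 554 even under its best assignment. Minimum: 439.

439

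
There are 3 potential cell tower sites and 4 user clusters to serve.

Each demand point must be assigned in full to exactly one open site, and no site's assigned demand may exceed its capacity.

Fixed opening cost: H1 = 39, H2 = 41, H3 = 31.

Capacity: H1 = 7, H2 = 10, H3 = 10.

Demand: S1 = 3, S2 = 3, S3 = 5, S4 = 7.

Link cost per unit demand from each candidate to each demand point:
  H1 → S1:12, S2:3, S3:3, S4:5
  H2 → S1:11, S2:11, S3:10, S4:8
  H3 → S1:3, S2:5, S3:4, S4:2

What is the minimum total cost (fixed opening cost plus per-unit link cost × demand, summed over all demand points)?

Open {H2, H3}; cheapest assignment that respects the capacities:
  H2 (cap 10, load 8): S2, S3 — cost 3×11 + 5×10 = 83
  H3 (cap 10, load 10): S1, S4 — cost 3×3 + 7×2 = 23
  Shipping 106, fixed 72 → total 178.
  Any other capacity-feasible assignment to {H2, H3} ships for at least 106.
Compare {H1, H2, H3}: its best feasible assignment gives total 182.
Every other set of open sites that can feasibly serve all demand totals ≥ 182 even under its best assignment. Minimum: 178.

178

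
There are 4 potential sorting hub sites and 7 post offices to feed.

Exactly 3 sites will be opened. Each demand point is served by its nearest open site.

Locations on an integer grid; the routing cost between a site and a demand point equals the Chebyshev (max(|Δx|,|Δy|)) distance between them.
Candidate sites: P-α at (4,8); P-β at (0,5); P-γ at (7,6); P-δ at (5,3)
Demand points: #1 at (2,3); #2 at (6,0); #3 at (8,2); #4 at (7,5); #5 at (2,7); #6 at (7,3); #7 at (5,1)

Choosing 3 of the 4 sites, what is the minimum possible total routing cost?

15

Open {P-β, P-γ, P-δ}.
  #1→P-β 2, #2→P-δ 3, #3→P-δ 3, #4→P-γ 1, #5→P-β 2, #6→P-δ 2, #7→P-δ 2  ⇒ total 15.
Compare {P-α, P-β, P-δ}: total 16.
Compare {P-α, P-γ, P-δ}: total 16.
No size-3 selection does better; minimum is 15.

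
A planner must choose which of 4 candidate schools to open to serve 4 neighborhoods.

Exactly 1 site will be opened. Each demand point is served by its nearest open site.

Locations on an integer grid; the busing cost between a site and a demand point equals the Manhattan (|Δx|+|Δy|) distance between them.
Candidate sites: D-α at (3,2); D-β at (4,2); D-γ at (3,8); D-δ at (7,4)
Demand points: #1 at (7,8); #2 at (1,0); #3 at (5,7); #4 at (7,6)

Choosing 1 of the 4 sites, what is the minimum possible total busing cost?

Open {D-δ}.
  #1→D-δ 4, #2→D-δ 10, #3→D-δ 5, #4→D-δ 2  ⇒ total 21.
Compare {D-γ}: total 23.
Compare {D-β}: total 27.
No size-1 selection does better; minimum is 21.

21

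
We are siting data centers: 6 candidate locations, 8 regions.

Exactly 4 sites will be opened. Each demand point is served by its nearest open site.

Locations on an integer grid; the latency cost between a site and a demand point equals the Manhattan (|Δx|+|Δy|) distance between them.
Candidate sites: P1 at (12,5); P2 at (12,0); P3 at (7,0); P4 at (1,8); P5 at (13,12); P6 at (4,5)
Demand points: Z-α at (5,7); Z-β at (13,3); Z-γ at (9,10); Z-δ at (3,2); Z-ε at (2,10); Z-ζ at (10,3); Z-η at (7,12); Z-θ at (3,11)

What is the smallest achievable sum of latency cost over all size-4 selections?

Open {P1, P4, P5, P6}.
  Z-α→P6 3, Z-β→P1 3, Z-γ→P5 6, Z-δ→P6 4, Z-ε→P4 3, Z-ζ→P1 4, Z-η→P5 6, Z-θ→P4 5  ⇒ total 34.
Compare {P2, P4, P5, P6}: total 36.
Compare {P1, P3, P4, P5}: total 38.
No size-4 selection does better; minimum is 34.

34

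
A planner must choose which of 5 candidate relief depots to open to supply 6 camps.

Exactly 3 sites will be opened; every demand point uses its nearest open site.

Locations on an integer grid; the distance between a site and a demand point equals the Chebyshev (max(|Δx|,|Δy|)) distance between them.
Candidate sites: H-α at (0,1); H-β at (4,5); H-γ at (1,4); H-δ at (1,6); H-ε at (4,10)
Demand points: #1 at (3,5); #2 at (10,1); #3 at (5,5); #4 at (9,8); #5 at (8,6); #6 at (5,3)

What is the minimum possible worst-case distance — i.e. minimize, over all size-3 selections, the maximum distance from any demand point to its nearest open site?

Open {H-α, H-β, H-γ}.
  Farthest demand point is #2 at distance 6 (to H-β); all others are ≤ 6.
With {H-α, H-β, H-δ} the worst case is 6.
With {H-α, H-β, H-ε} the worst case is 6.
No size-3 selection achieves below 6.

6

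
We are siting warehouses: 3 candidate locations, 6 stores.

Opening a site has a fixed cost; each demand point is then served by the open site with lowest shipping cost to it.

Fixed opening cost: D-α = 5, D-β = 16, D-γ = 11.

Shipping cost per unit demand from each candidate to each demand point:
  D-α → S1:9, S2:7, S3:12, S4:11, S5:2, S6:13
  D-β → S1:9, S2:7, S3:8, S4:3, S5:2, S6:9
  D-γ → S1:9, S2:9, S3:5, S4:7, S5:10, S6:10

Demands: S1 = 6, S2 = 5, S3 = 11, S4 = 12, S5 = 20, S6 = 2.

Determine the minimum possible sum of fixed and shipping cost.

265

Open {D-β, D-γ}: assign each demand point to its cheapest open site.
  S1→D-β 6×9=54, S2→D-β 5×7=35, S3→D-γ 11×5=55, S4→D-β 12×3=36, S5→D-β 20×2=40, S6→D-β 2×9=18
  shipping cost 238, fixed 27 → total 265.
Compare {D-α, D-β, D-γ}: shipping cost 238 + fixed 32 = 270.
Compare {D-β}: shipping cost 271 + fixed 16 = 287.
Compare {D-α, D-β}: shipping cost 271 + fixed 21 = 292.
All other subsets cost ≥ 270. Minimum total cost: 265.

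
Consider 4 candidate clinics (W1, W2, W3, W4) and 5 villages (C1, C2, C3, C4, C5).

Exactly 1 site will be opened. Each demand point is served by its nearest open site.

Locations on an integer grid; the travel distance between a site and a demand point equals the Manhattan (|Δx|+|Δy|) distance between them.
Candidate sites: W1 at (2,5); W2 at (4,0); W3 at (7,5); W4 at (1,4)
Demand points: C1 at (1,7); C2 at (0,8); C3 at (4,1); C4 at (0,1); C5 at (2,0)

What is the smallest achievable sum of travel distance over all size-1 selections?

23

Open {W4}.
  C1→W4 3, C2→W4 5, C3→W4 6, C4→W4 4, C5→W4 5  ⇒ total 23.
Compare {W1}: total 25.
Compare {W2}: total 30.
No size-1 selection does better; minimum is 23.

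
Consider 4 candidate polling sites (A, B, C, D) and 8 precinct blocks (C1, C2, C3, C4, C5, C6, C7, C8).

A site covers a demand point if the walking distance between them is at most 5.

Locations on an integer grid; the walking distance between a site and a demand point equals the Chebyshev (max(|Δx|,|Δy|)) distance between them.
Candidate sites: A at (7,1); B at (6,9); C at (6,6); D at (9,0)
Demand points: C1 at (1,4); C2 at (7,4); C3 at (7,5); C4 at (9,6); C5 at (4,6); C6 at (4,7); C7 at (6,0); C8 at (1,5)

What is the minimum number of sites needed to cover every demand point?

Coverage sets (demand points within 5 of each site):
  A: {C2, C3, C4, C5, C7}
  B: {C1, C2, C3, C4, C5, C6, C8}
  C: {C1, C2, C3, C4, C5, C6, C8}
  D: {C2, C3, C7}
No single site covers all 8 demand points.
But {A, B} covers everything, so the minimum is 2.

2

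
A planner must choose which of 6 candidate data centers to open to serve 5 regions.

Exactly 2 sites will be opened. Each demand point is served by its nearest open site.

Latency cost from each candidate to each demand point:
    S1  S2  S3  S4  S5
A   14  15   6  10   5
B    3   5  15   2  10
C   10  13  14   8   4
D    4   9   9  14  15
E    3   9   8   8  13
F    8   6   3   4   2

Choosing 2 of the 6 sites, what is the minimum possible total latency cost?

Open {B, F}.
  S1→B 3, S2→B 5, S3→F 3, S4→B 2, S5→F 2  ⇒ total 15.
Compare {E, F}: total 18.
Compare {D, F}: total 19.
No size-2 selection does better; minimum is 15.

15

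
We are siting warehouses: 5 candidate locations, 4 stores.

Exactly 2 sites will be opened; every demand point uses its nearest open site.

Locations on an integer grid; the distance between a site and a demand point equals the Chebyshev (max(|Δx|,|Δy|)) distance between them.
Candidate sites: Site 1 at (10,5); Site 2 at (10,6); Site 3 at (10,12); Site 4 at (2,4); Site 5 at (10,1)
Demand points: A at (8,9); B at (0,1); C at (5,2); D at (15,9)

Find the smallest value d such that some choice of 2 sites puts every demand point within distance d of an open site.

5

Open {Site 1, Site 4}.
  Farthest demand point is D at distance 5 (to Site 1); all others are ≤ 5.
With {Site 2, Site 4} the worst case is 5.
With {Site 3, Site 4} the worst case is 5.
No size-2 selection achieves below 5.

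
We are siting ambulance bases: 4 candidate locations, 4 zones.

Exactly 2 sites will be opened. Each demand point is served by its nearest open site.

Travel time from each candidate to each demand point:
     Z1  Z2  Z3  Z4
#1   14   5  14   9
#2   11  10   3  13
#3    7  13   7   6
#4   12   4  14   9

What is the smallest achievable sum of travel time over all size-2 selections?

24

Open {#3, #4}.
  Z1→#3 7, Z2→#4 4, Z3→#3 7, Z4→#3 6  ⇒ total 24.
Compare {#1, #3}: total 25.
Compare {#2, #3}: total 26.
No size-2 selection does better; minimum is 24.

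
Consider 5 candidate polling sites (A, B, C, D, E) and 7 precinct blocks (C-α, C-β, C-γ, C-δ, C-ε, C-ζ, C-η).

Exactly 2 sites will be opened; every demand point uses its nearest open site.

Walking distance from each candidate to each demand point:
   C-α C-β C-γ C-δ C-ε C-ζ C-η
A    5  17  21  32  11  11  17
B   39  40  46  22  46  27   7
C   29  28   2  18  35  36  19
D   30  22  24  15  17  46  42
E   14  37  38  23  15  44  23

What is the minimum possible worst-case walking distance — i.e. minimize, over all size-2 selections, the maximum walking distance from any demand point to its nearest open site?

Open {A, C}.
  Farthest demand point is C-δ at walking distance 18 (to C); all others are ≤ 18.
With {A, D} the worst case is 21.
With {A, B} the worst case is 22.
No size-2 selection achieves below 18.

18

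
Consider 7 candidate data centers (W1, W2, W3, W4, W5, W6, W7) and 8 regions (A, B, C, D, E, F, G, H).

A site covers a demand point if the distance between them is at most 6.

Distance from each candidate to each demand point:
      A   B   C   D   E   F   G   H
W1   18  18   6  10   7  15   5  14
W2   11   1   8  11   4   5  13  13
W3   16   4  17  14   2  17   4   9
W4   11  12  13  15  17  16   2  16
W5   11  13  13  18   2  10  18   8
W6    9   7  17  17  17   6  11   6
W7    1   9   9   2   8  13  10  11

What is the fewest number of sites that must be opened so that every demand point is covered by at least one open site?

4

Coverage sets (demand points within 6 of each site):
  W1: {C, G}
  W2: {B, E, F}
  W3: {B, E, G}
  W4: {G}
  W5: {E}
  W6: {F, H}
  W7: {A, D}
No 3 sites suffice: every size-3 union leaves at least one demand point uncovered.
But {W1, W2, W6, W7} covers everything, so the minimum is 4.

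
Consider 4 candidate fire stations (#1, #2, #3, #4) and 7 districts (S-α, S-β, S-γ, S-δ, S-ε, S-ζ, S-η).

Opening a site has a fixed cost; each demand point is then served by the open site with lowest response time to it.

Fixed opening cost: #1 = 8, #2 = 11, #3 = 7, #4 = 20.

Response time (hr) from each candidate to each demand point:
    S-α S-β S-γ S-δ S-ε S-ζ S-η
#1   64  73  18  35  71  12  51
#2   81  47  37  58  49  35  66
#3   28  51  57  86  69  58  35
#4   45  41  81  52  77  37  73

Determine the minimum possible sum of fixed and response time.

Open {#1, #2, #3}: assign each demand point to its cheapest open site.
  S-α→#3 28, S-β→#2 47, S-γ→#1 18, S-δ→#1 35, S-ε→#2 49, S-ζ→#1 12, S-η→#3 35
  response time 224, fixed 26 → total 250.
Compare {#1, #3}: response time 248 + fixed 15 = 263.
Compare {#1, #2, #3, #4}: response time 218 + fixed 46 = 264.
Compare {#1, #3, #4}: response time 238 + fixed 35 = 273.
All other subsets cost ≥ 263. Minimum total cost: 250.

250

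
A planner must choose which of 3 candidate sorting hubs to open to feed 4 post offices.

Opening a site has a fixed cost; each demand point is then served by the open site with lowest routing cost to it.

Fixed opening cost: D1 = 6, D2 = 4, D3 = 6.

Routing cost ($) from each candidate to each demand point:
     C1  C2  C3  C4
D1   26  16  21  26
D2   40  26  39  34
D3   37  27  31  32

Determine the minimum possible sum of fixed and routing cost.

Open {D1}: assign each demand point to its cheapest open site.
  C1→D1 26, C2→D1 16, C3→D1 21, C4→D1 26
  routing cost 89, fixed 6 → total 95.
Compare {D1, D2}: routing cost 89 + fixed 10 = 99.
Compare {D1, D3}: routing cost 89 + fixed 12 = 101.
Compare {D1, D2, D3}: routing cost 89 + fixed 16 = 105.
All other subsets cost ≥ 99. Minimum total cost: 95.

95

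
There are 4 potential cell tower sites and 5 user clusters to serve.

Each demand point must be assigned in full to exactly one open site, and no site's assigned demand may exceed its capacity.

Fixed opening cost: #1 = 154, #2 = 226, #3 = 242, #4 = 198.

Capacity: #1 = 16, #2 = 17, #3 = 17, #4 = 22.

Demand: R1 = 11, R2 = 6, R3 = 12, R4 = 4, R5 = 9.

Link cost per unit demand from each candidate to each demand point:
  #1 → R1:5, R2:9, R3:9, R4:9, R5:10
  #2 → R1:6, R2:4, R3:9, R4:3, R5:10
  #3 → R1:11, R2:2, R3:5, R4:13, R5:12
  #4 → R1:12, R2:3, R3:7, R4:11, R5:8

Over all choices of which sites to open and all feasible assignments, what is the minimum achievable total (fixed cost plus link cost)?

825

Open {#1, #2, #4}; cheapest assignment that respects the capacities:
  #1 (cap 16, load 11): R1 — cost 11×5 = 55
  #2 (cap 17, load 10): R2, R4 — cost 6×4 + 4×3 = 36
  #4 (cap 22, load 21): R3, R5 — cost 12×7 + 9×8 = 156
  Shipping 247, fixed 578 → total 825.
  Any other capacity-feasible assignment to {#1, #2, #4} ships for at least 247.
Compare {#1, #3, #4}: its best feasible assignment gives total 835.
Compare {#1, #2, #3}: its best feasible assignment gives total 887.
Every other set of open sites that can feasibly serve all demand totals ≥ 835 even under its best assignment. Minimum: 825.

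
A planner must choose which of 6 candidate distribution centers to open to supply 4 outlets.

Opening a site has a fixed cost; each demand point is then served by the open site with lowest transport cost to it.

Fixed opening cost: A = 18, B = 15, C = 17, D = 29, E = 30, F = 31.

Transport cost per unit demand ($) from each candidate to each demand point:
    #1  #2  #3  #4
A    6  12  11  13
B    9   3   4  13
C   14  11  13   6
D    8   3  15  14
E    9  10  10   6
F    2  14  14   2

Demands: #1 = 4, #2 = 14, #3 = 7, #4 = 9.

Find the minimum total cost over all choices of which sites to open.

Open {B, F}: assign each demand point to its cheapest open site.
  #1→F 4×2=8, #2→B 14×3=42, #3→B 7×4=28, #4→F 9×2=18
  transport cost 96, fixed 46 → total 142.
Compare {B, C, F}: transport cost 96 + fixed 63 = 159.
Compare {A, B, F}: transport cost 96 + fixed 64 = 160.
Compare {B, D, F}: transport cost 96 + fixed 75 = 171.
All other subsets cost ≥ 159. Minimum total cost: 142.

142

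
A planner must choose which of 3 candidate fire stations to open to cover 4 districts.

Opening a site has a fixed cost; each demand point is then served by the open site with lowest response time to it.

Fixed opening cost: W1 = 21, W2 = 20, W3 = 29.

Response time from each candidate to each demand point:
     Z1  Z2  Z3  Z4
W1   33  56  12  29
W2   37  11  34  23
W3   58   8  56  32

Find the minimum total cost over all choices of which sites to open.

Open {W1, W2}: assign each demand point to its cheapest open site.
  Z1→W1 33, Z2→W2 11, Z3→W1 12, Z4→W2 23
  response time 79, fixed 41 → total 120.
Compare {W2}: response time 105 + fixed 20 = 125.
Compare {W1, W3}: response time 82 + fixed 50 = 132.
Compare {W1, W2, W3}: response time 76 + fixed 70 = 146.
All other subsets cost ≥ 125. Minimum total cost: 120.

120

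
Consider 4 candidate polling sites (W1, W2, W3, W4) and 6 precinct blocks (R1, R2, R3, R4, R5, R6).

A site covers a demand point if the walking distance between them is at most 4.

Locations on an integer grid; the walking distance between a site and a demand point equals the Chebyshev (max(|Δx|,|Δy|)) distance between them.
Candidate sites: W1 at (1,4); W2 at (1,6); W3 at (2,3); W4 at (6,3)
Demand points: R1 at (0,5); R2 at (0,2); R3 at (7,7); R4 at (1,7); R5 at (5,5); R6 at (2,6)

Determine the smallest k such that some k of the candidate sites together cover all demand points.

Coverage sets (demand points within 4 of each site):
  W1: {R1, R2, R4, R5, R6}
  W2: {R1, R2, R4, R5, R6}
  W3: {R1, R2, R4, R5, R6}
  W4: {R3, R5, R6}
No single site covers all 6 demand points.
But {W1, W4} covers everything, so the minimum is 2.

2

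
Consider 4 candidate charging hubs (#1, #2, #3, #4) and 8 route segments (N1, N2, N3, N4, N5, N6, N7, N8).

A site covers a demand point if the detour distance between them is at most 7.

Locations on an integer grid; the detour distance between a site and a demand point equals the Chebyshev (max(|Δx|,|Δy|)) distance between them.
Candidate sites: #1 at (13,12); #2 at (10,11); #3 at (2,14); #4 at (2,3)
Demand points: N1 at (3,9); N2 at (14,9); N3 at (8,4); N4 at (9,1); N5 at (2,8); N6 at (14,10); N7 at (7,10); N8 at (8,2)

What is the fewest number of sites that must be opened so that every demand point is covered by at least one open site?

Coverage sets (demand points within 7 of each site):
  #1: {N2, N6, N7}
  #2: {N1, N2, N3, N6, N7}
  #3: {N1, N5, N7}
  #4: {N1, N3, N4, N5, N7, N8}
No single site covers all 8 demand points.
But {#1, #4} covers everything, so the minimum is 2.

2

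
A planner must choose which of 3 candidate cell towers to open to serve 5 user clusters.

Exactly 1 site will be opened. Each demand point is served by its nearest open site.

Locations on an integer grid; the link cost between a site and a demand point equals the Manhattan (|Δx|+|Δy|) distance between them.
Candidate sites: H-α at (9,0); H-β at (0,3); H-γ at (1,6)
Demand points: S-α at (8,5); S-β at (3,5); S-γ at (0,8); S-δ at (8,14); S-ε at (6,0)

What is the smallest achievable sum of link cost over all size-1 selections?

Open {H-γ}.
  S-α→H-γ 8, S-β→H-γ 3, S-γ→H-γ 3, S-δ→H-γ 15, S-ε→H-γ 11  ⇒ total 40.
Compare {H-β}: total 48.
Compare {H-α}: total 52.

40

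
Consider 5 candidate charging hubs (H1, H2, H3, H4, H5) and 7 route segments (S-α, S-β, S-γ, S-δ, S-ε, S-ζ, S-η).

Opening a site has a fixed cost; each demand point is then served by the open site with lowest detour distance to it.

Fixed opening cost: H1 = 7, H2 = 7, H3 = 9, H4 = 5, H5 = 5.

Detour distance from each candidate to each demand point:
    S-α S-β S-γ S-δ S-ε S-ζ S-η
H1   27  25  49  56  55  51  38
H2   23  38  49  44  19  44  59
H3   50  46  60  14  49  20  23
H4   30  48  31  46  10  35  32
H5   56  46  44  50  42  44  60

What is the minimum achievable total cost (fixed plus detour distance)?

171

Open {H1, H3, H4}: assign each demand point to its cheapest open site.
  S-α→H1 27, S-β→H1 25, S-γ→H4 31, S-δ→H3 14, S-ε→H4 10, S-ζ→H3 20, S-η→H3 23
  detour distance 150, fixed 21 → total 171.
Compare {H1, H2, H3, H4}: detour distance 146 + fixed 28 = 174.
Compare {H1, H3, H4, H5}: detour distance 150 + fixed 26 = 176.
Compare {H1, H2, H3, H4, H5}: detour distance 146 + fixed 33 = 179.
All other subsets cost ≥ 174. Minimum total cost: 171.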